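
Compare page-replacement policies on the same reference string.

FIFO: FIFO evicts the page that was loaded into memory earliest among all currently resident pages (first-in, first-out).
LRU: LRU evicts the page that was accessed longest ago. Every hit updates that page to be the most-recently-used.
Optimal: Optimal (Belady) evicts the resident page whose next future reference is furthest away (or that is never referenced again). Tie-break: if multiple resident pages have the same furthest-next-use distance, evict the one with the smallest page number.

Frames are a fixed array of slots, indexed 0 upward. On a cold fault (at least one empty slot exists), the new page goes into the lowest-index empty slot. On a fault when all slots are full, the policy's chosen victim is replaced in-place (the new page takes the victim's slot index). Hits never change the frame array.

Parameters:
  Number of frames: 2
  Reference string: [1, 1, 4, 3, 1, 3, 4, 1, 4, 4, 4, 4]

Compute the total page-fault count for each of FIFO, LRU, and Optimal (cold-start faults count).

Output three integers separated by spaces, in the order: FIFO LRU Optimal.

Answer: 5 6 4

Derivation:
--- FIFO ---
  step 0: ref 1 -> FAULT, frames=[1,-] (faults so far: 1)
  step 1: ref 1 -> HIT, frames=[1,-] (faults so far: 1)
  step 2: ref 4 -> FAULT, frames=[1,4] (faults so far: 2)
  step 3: ref 3 -> FAULT, evict 1, frames=[3,4] (faults so far: 3)
  step 4: ref 1 -> FAULT, evict 4, frames=[3,1] (faults so far: 4)
  step 5: ref 3 -> HIT, frames=[3,1] (faults so far: 4)
  step 6: ref 4 -> FAULT, evict 3, frames=[4,1] (faults so far: 5)
  step 7: ref 1 -> HIT, frames=[4,1] (faults so far: 5)
  step 8: ref 4 -> HIT, frames=[4,1] (faults so far: 5)
  step 9: ref 4 -> HIT, frames=[4,1] (faults so far: 5)
  step 10: ref 4 -> HIT, frames=[4,1] (faults so far: 5)
  step 11: ref 4 -> HIT, frames=[4,1] (faults so far: 5)
  FIFO total faults: 5
--- LRU ---
  step 0: ref 1 -> FAULT, frames=[1,-] (faults so far: 1)
  step 1: ref 1 -> HIT, frames=[1,-] (faults so far: 1)
  step 2: ref 4 -> FAULT, frames=[1,4] (faults so far: 2)
  step 3: ref 3 -> FAULT, evict 1, frames=[3,4] (faults so far: 3)
  step 4: ref 1 -> FAULT, evict 4, frames=[3,1] (faults so far: 4)
  step 5: ref 3 -> HIT, frames=[3,1] (faults so far: 4)
  step 6: ref 4 -> FAULT, evict 1, frames=[3,4] (faults so far: 5)
  step 7: ref 1 -> FAULT, evict 3, frames=[1,4] (faults so far: 6)
  step 8: ref 4 -> HIT, frames=[1,4] (faults so far: 6)
  step 9: ref 4 -> HIT, frames=[1,4] (faults so far: 6)
  step 10: ref 4 -> HIT, frames=[1,4] (faults so far: 6)
  step 11: ref 4 -> HIT, frames=[1,4] (faults so far: 6)
  LRU total faults: 6
--- Optimal ---
  step 0: ref 1 -> FAULT, frames=[1,-] (faults so far: 1)
  step 1: ref 1 -> HIT, frames=[1,-] (faults so far: 1)
  step 2: ref 4 -> FAULT, frames=[1,4] (faults so far: 2)
  step 3: ref 3 -> FAULT, evict 4, frames=[1,3] (faults so far: 3)
  step 4: ref 1 -> HIT, frames=[1,3] (faults so far: 3)
  step 5: ref 3 -> HIT, frames=[1,3] (faults so far: 3)
  step 6: ref 4 -> FAULT, evict 3, frames=[1,4] (faults so far: 4)
  step 7: ref 1 -> HIT, frames=[1,4] (faults so far: 4)
  step 8: ref 4 -> HIT, frames=[1,4] (faults so far: 4)
  step 9: ref 4 -> HIT, frames=[1,4] (faults so far: 4)
  step 10: ref 4 -> HIT, frames=[1,4] (faults so far: 4)
  step 11: ref 4 -> HIT, frames=[1,4] (faults so far: 4)
  Optimal total faults: 4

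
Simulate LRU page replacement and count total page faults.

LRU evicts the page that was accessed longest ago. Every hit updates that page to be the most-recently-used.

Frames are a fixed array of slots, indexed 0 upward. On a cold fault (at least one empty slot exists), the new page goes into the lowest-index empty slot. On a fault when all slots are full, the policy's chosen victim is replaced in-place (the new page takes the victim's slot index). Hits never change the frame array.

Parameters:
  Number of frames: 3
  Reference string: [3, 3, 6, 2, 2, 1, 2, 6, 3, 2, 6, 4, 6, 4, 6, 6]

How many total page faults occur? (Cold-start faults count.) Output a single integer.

Answer: 6

Derivation:
Step 0: ref 3 → FAULT, frames=[3,-,-]
Step 1: ref 3 → HIT, frames=[3,-,-]
Step 2: ref 6 → FAULT, frames=[3,6,-]
Step 3: ref 2 → FAULT, frames=[3,6,2]
Step 4: ref 2 → HIT, frames=[3,6,2]
Step 5: ref 1 → FAULT (evict 3), frames=[1,6,2]
Step 6: ref 2 → HIT, frames=[1,6,2]
Step 7: ref 6 → HIT, frames=[1,6,2]
Step 8: ref 3 → FAULT (evict 1), frames=[3,6,2]
Step 9: ref 2 → HIT, frames=[3,6,2]
Step 10: ref 6 → HIT, frames=[3,6,2]
Step 11: ref 4 → FAULT (evict 3), frames=[4,6,2]
Step 12: ref 6 → HIT, frames=[4,6,2]
Step 13: ref 4 → HIT, frames=[4,6,2]
Step 14: ref 6 → HIT, frames=[4,6,2]
Step 15: ref 6 → HIT, frames=[4,6,2]
Total faults: 6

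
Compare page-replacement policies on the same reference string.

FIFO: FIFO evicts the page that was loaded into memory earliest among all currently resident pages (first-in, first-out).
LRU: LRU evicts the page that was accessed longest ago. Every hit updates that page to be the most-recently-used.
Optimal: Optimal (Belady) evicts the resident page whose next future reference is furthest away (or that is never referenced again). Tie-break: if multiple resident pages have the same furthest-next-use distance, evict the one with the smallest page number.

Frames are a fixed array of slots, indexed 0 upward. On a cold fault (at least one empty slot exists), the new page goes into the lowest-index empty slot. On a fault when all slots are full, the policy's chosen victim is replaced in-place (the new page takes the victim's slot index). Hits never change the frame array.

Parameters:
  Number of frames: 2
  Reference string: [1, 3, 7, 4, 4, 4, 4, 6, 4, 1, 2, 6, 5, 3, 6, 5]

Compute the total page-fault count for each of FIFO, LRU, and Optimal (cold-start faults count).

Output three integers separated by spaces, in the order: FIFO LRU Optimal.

--- FIFO ---
  step 0: ref 1 -> FAULT, frames=[1,-] (faults so far: 1)
  step 1: ref 3 -> FAULT, frames=[1,3] (faults so far: 2)
  step 2: ref 7 -> FAULT, evict 1, frames=[7,3] (faults so far: 3)
  step 3: ref 4 -> FAULT, evict 3, frames=[7,4] (faults so far: 4)
  step 4: ref 4 -> HIT, frames=[7,4] (faults so far: 4)
  step 5: ref 4 -> HIT, frames=[7,4] (faults so far: 4)
  step 6: ref 4 -> HIT, frames=[7,4] (faults so far: 4)
  step 7: ref 6 -> FAULT, evict 7, frames=[6,4] (faults so far: 5)
  step 8: ref 4 -> HIT, frames=[6,4] (faults so far: 5)
  step 9: ref 1 -> FAULT, evict 4, frames=[6,1] (faults so far: 6)
  step 10: ref 2 -> FAULT, evict 6, frames=[2,1] (faults so far: 7)
  step 11: ref 6 -> FAULT, evict 1, frames=[2,6] (faults so far: 8)
  step 12: ref 5 -> FAULT, evict 2, frames=[5,6] (faults so far: 9)
  step 13: ref 3 -> FAULT, evict 6, frames=[5,3] (faults so far: 10)
  step 14: ref 6 -> FAULT, evict 5, frames=[6,3] (faults so far: 11)
  step 15: ref 5 -> FAULT, evict 3, frames=[6,5] (faults so far: 12)
  FIFO total faults: 12
--- LRU ---
  step 0: ref 1 -> FAULT, frames=[1,-] (faults so far: 1)
  step 1: ref 3 -> FAULT, frames=[1,3] (faults so far: 2)
  step 2: ref 7 -> FAULT, evict 1, frames=[7,3] (faults so far: 3)
  step 3: ref 4 -> FAULT, evict 3, frames=[7,4] (faults so far: 4)
  step 4: ref 4 -> HIT, frames=[7,4] (faults so far: 4)
  step 5: ref 4 -> HIT, frames=[7,4] (faults so far: 4)
  step 6: ref 4 -> HIT, frames=[7,4] (faults so far: 4)
  step 7: ref 6 -> FAULT, evict 7, frames=[6,4] (faults so far: 5)
  step 8: ref 4 -> HIT, frames=[6,4] (faults so far: 5)
  step 9: ref 1 -> FAULT, evict 6, frames=[1,4] (faults so far: 6)
  step 10: ref 2 -> FAULT, evict 4, frames=[1,2] (faults so far: 7)
  step 11: ref 6 -> FAULT, evict 1, frames=[6,2] (faults so far: 8)
  step 12: ref 5 -> FAULT, evict 2, frames=[6,5] (faults so far: 9)
  step 13: ref 3 -> FAULT, evict 6, frames=[3,5] (faults so far: 10)
  step 14: ref 6 -> FAULT, evict 5, frames=[3,6] (faults so far: 11)
  step 15: ref 5 -> FAULT, evict 3, frames=[5,6] (faults so far: 12)
  LRU total faults: 12
--- Optimal ---
  step 0: ref 1 -> FAULT, frames=[1,-] (faults so far: 1)
  step 1: ref 3 -> FAULT, frames=[1,3] (faults so far: 2)
  step 2: ref 7 -> FAULT, evict 3, frames=[1,7] (faults so far: 3)
  step 3: ref 4 -> FAULT, evict 7, frames=[1,4] (faults so far: 4)
  step 4: ref 4 -> HIT, frames=[1,4] (faults so far: 4)
  step 5: ref 4 -> HIT, frames=[1,4] (faults so far: 4)
  step 6: ref 4 -> HIT, frames=[1,4] (faults so far: 4)
  step 7: ref 6 -> FAULT, evict 1, frames=[6,4] (faults so far: 5)
  step 8: ref 4 -> HIT, frames=[6,4] (faults so far: 5)
  step 9: ref 1 -> FAULT, evict 4, frames=[6,1] (faults so far: 6)
  step 10: ref 2 -> FAULT, evict 1, frames=[6,2] (faults so far: 7)
  step 11: ref 6 -> HIT, frames=[6,2] (faults so far: 7)
  step 12: ref 5 -> FAULT, evict 2, frames=[6,5] (faults so far: 8)
  step 13: ref 3 -> FAULT, evict 5, frames=[6,3] (faults so far: 9)
  step 14: ref 6 -> HIT, frames=[6,3] (faults so far: 9)
  step 15: ref 5 -> FAULT, evict 3, frames=[6,5] (faults so far: 10)
  Optimal total faults: 10

Answer: 12 12 10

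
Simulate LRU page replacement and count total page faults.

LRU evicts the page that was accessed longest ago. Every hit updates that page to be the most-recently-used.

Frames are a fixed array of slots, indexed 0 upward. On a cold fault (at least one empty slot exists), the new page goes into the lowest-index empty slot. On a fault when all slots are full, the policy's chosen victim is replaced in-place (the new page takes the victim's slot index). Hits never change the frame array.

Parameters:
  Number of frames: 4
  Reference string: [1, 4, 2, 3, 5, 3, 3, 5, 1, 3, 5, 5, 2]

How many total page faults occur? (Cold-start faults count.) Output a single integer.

Step 0: ref 1 → FAULT, frames=[1,-,-,-]
Step 1: ref 4 → FAULT, frames=[1,4,-,-]
Step 2: ref 2 → FAULT, frames=[1,4,2,-]
Step 3: ref 3 → FAULT, frames=[1,4,2,3]
Step 4: ref 5 → FAULT (evict 1), frames=[5,4,2,3]
Step 5: ref 3 → HIT, frames=[5,4,2,3]
Step 6: ref 3 → HIT, frames=[5,4,2,3]
Step 7: ref 5 → HIT, frames=[5,4,2,3]
Step 8: ref 1 → FAULT (evict 4), frames=[5,1,2,3]
Step 9: ref 3 → HIT, frames=[5,1,2,3]
Step 10: ref 5 → HIT, frames=[5,1,2,3]
Step 11: ref 5 → HIT, frames=[5,1,2,3]
Step 12: ref 2 → HIT, frames=[5,1,2,3]
Total faults: 6

Answer: 6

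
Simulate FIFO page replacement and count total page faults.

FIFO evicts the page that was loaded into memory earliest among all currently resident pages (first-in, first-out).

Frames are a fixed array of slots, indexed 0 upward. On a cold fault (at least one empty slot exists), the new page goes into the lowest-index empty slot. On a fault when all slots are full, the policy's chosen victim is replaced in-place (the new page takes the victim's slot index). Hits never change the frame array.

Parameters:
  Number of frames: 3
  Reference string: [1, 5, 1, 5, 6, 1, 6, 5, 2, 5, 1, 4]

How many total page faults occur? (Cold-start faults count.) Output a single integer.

Answer: 6

Derivation:
Step 0: ref 1 → FAULT, frames=[1,-,-]
Step 1: ref 5 → FAULT, frames=[1,5,-]
Step 2: ref 1 → HIT, frames=[1,5,-]
Step 3: ref 5 → HIT, frames=[1,5,-]
Step 4: ref 6 → FAULT, frames=[1,5,6]
Step 5: ref 1 → HIT, frames=[1,5,6]
Step 6: ref 6 → HIT, frames=[1,5,6]
Step 7: ref 5 → HIT, frames=[1,5,6]
Step 8: ref 2 → FAULT (evict 1), frames=[2,5,6]
Step 9: ref 5 → HIT, frames=[2,5,6]
Step 10: ref 1 → FAULT (evict 5), frames=[2,1,6]
Step 11: ref 4 → FAULT (evict 6), frames=[2,1,4]
Total faults: 6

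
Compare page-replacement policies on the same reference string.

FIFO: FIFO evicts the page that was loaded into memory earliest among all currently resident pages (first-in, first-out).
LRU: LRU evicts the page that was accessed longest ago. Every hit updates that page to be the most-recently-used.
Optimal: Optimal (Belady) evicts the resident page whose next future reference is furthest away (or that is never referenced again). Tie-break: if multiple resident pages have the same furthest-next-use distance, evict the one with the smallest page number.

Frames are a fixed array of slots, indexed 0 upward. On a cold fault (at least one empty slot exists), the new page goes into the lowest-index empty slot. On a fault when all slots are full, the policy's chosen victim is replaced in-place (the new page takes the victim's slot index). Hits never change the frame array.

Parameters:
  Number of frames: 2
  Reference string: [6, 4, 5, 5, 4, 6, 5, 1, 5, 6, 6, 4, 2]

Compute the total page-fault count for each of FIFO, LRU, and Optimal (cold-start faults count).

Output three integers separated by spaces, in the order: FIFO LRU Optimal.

Answer: 9 9 8

Derivation:
--- FIFO ---
  step 0: ref 6 -> FAULT, frames=[6,-] (faults so far: 1)
  step 1: ref 4 -> FAULT, frames=[6,4] (faults so far: 2)
  step 2: ref 5 -> FAULT, evict 6, frames=[5,4] (faults so far: 3)
  step 3: ref 5 -> HIT, frames=[5,4] (faults so far: 3)
  step 4: ref 4 -> HIT, frames=[5,4] (faults so far: 3)
  step 5: ref 6 -> FAULT, evict 4, frames=[5,6] (faults so far: 4)
  step 6: ref 5 -> HIT, frames=[5,6] (faults so far: 4)
  step 7: ref 1 -> FAULT, evict 5, frames=[1,6] (faults so far: 5)
  step 8: ref 5 -> FAULT, evict 6, frames=[1,5] (faults so far: 6)
  step 9: ref 6 -> FAULT, evict 1, frames=[6,5] (faults so far: 7)
  step 10: ref 6 -> HIT, frames=[6,5] (faults so far: 7)
  step 11: ref 4 -> FAULT, evict 5, frames=[6,4] (faults so far: 8)
  step 12: ref 2 -> FAULT, evict 6, frames=[2,4] (faults so far: 9)
  FIFO total faults: 9
--- LRU ---
  step 0: ref 6 -> FAULT, frames=[6,-] (faults so far: 1)
  step 1: ref 4 -> FAULT, frames=[6,4] (faults so far: 2)
  step 2: ref 5 -> FAULT, evict 6, frames=[5,4] (faults so far: 3)
  step 3: ref 5 -> HIT, frames=[5,4] (faults so far: 3)
  step 4: ref 4 -> HIT, frames=[5,4] (faults so far: 3)
  step 5: ref 6 -> FAULT, evict 5, frames=[6,4] (faults so far: 4)
  step 6: ref 5 -> FAULT, evict 4, frames=[6,5] (faults so far: 5)
  step 7: ref 1 -> FAULT, evict 6, frames=[1,5] (faults so far: 6)
  step 8: ref 5 -> HIT, frames=[1,5] (faults so far: 6)
  step 9: ref 6 -> FAULT, evict 1, frames=[6,5] (faults so far: 7)
  step 10: ref 6 -> HIT, frames=[6,5] (faults so far: 7)
  step 11: ref 4 -> FAULT, evict 5, frames=[6,4] (faults so far: 8)
  step 12: ref 2 -> FAULT, evict 6, frames=[2,4] (faults so far: 9)
  LRU total faults: 9
--- Optimal ---
  step 0: ref 6 -> FAULT, frames=[6,-] (faults so far: 1)
  step 1: ref 4 -> FAULT, frames=[6,4] (faults so far: 2)
  step 2: ref 5 -> FAULT, evict 6, frames=[5,4] (faults so far: 3)
  step 3: ref 5 -> HIT, frames=[5,4] (faults so far: 3)
  step 4: ref 4 -> HIT, frames=[5,4] (faults so far: 3)
  step 5: ref 6 -> FAULT, evict 4, frames=[5,6] (faults so far: 4)
  step 6: ref 5 -> HIT, frames=[5,6] (faults so far: 4)
  step 7: ref 1 -> FAULT, evict 6, frames=[5,1] (faults so far: 5)
  step 8: ref 5 -> HIT, frames=[5,1] (faults so far: 5)
  step 9: ref 6 -> FAULT, evict 1, frames=[5,6] (faults so far: 6)
  step 10: ref 6 -> HIT, frames=[5,6] (faults so far: 6)
  step 11: ref 4 -> FAULT, evict 5, frames=[4,6] (faults so far: 7)
  step 12: ref 2 -> FAULT, evict 4, frames=[2,6] (faults so far: 8)
  Optimal total faults: 8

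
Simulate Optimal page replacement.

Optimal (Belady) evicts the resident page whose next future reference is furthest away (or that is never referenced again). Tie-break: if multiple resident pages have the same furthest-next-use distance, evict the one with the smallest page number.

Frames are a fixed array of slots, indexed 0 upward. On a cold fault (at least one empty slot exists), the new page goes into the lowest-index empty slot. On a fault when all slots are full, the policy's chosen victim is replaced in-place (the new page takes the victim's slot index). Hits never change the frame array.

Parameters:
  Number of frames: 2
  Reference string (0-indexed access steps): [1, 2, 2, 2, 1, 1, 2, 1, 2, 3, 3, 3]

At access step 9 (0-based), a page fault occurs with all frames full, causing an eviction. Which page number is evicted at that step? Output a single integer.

Step 0: ref 1 -> FAULT, frames=[1,-]
Step 1: ref 2 -> FAULT, frames=[1,2]
Step 2: ref 2 -> HIT, frames=[1,2]
Step 3: ref 2 -> HIT, frames=[1,2]
Step 4: ref 1 -> HIT, frames=[1,2]
Step 5: ref 1 -> HIT, frames=[1,2]
Step 6: ref 2 -> HIT, frames=[1,2]
Step 7: ref 1 -> HIT, frames=[1,2]
Step 8: ref 2 -> HIT, frames=[1,2]
Step 9: ref 3 -> FAULT, evict 1, frames=[3,2]
At step 9: evicted page 1

Answer: 1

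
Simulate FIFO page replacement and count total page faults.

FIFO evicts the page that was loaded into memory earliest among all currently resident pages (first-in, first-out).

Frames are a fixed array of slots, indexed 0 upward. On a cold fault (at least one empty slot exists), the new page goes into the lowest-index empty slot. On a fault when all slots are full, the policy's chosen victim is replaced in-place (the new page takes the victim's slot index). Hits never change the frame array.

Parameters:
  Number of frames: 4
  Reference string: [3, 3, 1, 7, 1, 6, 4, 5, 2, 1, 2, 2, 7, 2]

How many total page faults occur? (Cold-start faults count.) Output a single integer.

Step 0: ref 3 → FAULT, frames=[3,-,-,-]
Step 1: ref 3 → HIT, frames=[3,-,-,-]
Step 2: ref 1 → FAULT, frames=[3,1,-,-]
Step 3: ref 7 → FAULT, frames=[3,1,7,-]
Step 4: ref 1 → HIT, frames=[3,1,7,-]
Step 5: ref 6 → FAULT, frames=[3,1,7,6]
Step 6: ref 4 → FAULT (evict 3), frames=[4,1,7,6]
Step 7: ref 5 → FAULT (evict 1), frames=[4,5,7,6]
Step 8: ref 2 → FAULT (evict 7), frames=[4,5,2,6]
Step 9: ref 1 → FAULT (evict 6), frames=[4,5,2,1]
Step 10: ref 2 → HIT, frames=[4,5,2,1]
Step 11: ref 2 → HIT, frames=[4,5,2,1]
Step 12: ref 7 → FAULT (evict 4), frames=[7,5,2,1]
Step 13: ref 2 → HIT, frames=[7,5,2,1]
Total faults: 9

Answer: 9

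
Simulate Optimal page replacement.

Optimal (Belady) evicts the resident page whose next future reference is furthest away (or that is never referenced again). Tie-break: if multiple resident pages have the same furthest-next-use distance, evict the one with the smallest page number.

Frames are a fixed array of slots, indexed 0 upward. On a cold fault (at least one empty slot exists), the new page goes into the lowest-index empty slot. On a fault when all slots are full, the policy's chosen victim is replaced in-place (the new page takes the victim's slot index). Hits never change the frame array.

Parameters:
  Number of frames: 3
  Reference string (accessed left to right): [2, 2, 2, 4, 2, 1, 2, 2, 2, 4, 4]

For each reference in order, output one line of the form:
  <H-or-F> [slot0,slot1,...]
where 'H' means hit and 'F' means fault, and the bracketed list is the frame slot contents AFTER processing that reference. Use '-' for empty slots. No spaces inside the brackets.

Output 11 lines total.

F [2,-,-]
H [2,-,-]
H [2,-,-]
F [2,4,-]
H [2,4,-]
F [2,4,1]
H [2,4,1]
H [2,4,1]
H [2,4,1]
H [2,4,1]
H [2,4,1]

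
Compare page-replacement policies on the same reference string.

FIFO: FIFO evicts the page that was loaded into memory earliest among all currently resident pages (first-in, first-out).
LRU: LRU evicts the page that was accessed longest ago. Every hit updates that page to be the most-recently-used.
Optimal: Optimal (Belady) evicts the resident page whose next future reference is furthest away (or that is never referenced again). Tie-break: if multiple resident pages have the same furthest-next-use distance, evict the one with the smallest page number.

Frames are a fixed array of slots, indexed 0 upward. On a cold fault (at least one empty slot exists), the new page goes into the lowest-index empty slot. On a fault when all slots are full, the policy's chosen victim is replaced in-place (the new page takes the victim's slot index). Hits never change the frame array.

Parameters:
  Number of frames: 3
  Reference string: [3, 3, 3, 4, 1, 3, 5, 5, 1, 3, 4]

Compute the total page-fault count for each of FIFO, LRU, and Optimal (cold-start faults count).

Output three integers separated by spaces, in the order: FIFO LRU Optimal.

Answer: 6 5 5

Derivation:
--- FIFO ---
  step 0: ref 3 -> FAULT, frames=[3,-,-] (faults so far: 1)
  step 1: ref 3 -> HIT, frames=[3,-,-] (faults so far: 1)
  step 2: ref 3 -> HIT, frames=[3,-,-] (faults so far: 1)
  step 3: ref 4 -> FAULT, frames=[3,4,-] (faults so far: 2)
  step 4: ref 1 -> FAULT, frames=[3,4,1] (faults so far: 3)
  step 5: ref 3 -> HIT, frames=[3,4,1] (faults so far: 3)
  step 6: ref 5 -> FAULT, evict 3, frames=[5,4,1] (faults so far: 4)
  step 7: ref 5 -> HIT, frames=[5,4,1] (faults so far: 4)
  step 8: ref 1 -> HIT, frames=[5,4,1] (faults so far: 4)
  step 9: ref 3 -> FAULT, evict 4, frames=[5,3,1] (faults so far: 5)
  step 10: ref 4 -> FAULT, evict 1, frames=[5,3,4] (faults so far: 6)
  FIFO total faults: 6
--- LRU ---
  step 0: ref 3 -> FAULT, frames=[3,-,-] (faults so far: 1)
  step 1: ref 3 -> HIT, frames=[3,-,-] (faults so far: 1)
  step 2: ref 3 -> HIT, frames=[3,-,-] (faults so far: 1)
  step 3: ref 4 -> FAULT, frames=[3,4,-] (faults so far: 2)
  step 4: ref 1 -> FAULT, frames=[3,4,1] (faults so far: 3)
  step 5: ref 3 -> HIT, frames=[3,4,1] (faults so far: 3)
  step 6: ref 5 -> FAULT, evict 4, frames=[3,5,1] (faults so far: 4)
  step 7: ref 5 -> HIT, frames=[3,5,1] (faults so far: 4)
  step 8: ref 1 -> HIT, frames=[3,5,1] (faults so far: 4)
  step 9: ref 3 -> HIT, frames=[3,5,1] (faults so far: 4)
  step 10: ref 4 -> FAULT, evict 5, frames=[3,4,1] (faults so far: 5)
  LRU total faults: 5
--- Optimal ---
  step 0: ref 3 -> FAULT, frames=[3,-,-] (faults so far: 1)
  step 1: ref 3 -> HIT, frames=[3,-,-] (faults so far: 1)
  step 2: ref 3 -> HIT, frames=[3,-,-] (faults so far: 1)
  step 3: ref 4 -> FAULT, frames=[3,4,-] (faults so far: 2)
  step 4: ref 1 -> FAULT, frames=[3,4,1] (faults so far: 3)
  step 5: ref 3 -> HIT, frames=[3,4,1] (faults so far: 3)
  step 6: ref 5 -> FAULT, evict 4, frames=[3,5,1] (faults so far: 4)
  step 7: ref 5 -> HIT, frames=[3,5,1] (faults so far: 4)
  step 8: ref 1 -> HIT, frames=[3,5,1] (faults so far: 4)
  step 9: ref 3 -> HIT, frames=[3,5,1] (faults so far: 4)
  step 10: ref 4 -> FAULT, evict 1, frames=[3,5,4] (faults so far: 5)
  Optimal total faults: 5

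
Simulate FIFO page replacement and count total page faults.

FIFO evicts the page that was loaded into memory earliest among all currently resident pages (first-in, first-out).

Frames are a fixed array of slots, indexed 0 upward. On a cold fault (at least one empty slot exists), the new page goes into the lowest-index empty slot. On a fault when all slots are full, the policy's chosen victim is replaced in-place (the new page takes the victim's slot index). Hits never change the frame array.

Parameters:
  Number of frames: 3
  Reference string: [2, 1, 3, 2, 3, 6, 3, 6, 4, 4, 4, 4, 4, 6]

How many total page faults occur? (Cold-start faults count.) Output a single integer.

Answer: 5

Derivation:
Step 0: ref 2 → FAULT, frames=[2,-,-]
Step 1: ref 1 → FAULT, frames=[2,1,-]
Step 2: ref 3 → FAULT, frames=[2,1,3]
Step 3: ref 2 → HIT, frames=[2,1,3]
Step 4: ref 3 → HIT, frames=[2,1,3]
Step 5: ref 6 → FAULT (evict 2), frames=[6,1,3]
Step 6: ref 3 → HIT, frames=[6,1,3]
Step 7: ref 6 → HIT, frames=[6,1,3]
Step 8: ref 4 → FAULT (evict 1), frames=[6,4,3]
Step 9: ref 4 → HIT, frames=[6,4,3]
Step 10: ref 4 → HIT, frames=[6,4,3]
Step 11: ref 4 → HIT, frames=[6,4,3]
Step 12: ref 4 → HIT, frames=[6,4,3]
Step 13: ref 6 → HIT, frames=[6,4,3]
Total faults: 5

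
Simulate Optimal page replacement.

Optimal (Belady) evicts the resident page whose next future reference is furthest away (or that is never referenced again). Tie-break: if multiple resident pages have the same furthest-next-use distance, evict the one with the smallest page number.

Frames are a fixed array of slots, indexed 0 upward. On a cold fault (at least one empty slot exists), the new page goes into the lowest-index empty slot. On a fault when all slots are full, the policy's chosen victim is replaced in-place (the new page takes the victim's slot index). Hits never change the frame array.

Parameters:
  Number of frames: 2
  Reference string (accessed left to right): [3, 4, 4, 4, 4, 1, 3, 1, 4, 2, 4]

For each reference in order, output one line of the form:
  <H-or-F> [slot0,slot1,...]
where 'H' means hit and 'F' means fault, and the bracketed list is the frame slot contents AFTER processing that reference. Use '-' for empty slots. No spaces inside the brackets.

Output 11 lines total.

F [3,-]
F [3,4]
H [3,4]
H [3,4]
H [3,4]
F [3,1]
H [3,1]
H [3,1]
F [3,4]
F [2,4]
H [2,4]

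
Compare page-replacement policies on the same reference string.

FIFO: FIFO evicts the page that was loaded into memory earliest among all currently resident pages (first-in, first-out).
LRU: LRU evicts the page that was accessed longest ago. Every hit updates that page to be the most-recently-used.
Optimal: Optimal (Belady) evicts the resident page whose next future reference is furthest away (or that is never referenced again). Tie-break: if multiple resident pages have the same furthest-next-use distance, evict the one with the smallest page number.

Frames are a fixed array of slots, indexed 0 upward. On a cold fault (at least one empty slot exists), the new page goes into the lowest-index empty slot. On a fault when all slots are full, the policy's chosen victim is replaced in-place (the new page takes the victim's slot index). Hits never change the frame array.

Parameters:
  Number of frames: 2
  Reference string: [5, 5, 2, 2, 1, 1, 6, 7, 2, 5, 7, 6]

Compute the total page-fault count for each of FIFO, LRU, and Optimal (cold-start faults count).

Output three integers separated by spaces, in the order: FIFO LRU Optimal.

Answer: 9 9 7

Derivation:
--- FIFO ---
  step 0: ref 5 -> FAULT, frames=[5,-] (faults so far: 1)
  step 1: ref 5 -> HIT, frames=[5,-] (faults so far: 1)
  step 2: ref 2 -> FAULT, frames=[5,2] (faults so far: 2)
  step 3: ref 2 -> HIT, frames=[5,2] (faults so far: 2)
  step 4: ref 1 -> FAULT, evict 5, frames=[1,2] (faults so far: 3)
  step 5: ref 1 -> HIT, frames=[1,2] (faults so far: 3)
  step 6: ref 6 -> FAULT, evict 2, frames=[1,6] (faults so far: 4)
  step 7: ref 7 -> FAULT, evict 1, frames=[7,6] (faults so far: 5)
  step 8: ref 2 -> FAULT, evict 6, frames=[7,2] (faults so far: 6)
  step 9: ref 5 -> FAULT, evict 7, frames=[5,2] (faults so far: 7)
  step 10: ref 7 -> FAULT, evict 2, frames=[5,7] (faults so far: 8)
  step 11: ref 6 -> FAULT, evict 5, frames=[6,7] (faults so far: 9)
  FIFO total faults: 9
--- LRU ---
  step 0: ref 5 -> FAULT, frames=[5,-] (faults so far: 1)
  step 1: ref 5 -> HIT, frames=[5,-] (faults so far: 1)
  step 2: ref 2 -> FAULT, frames=[5,2] (faults so far: 2)
  step 3: ref 2 -> HIT, frames=[5,2] (faults so far: 2)
  step 4: ref 1 -> FAULT, evict 5, frames=[1,2] (faults so far: 3)
  step 5: ref 1 -> HIT, frames=[1,2] (faults so far: 3)
  step 6: ref 6 -> FAULT, evict 2, frames=[1,6] (faults so far: 4)
  step 7: ref 7 -> FAULT, evict 1, frames=[7,6] (faults so far: 5)
  step 8: ref 2 -> FAULT, evict 6, frames=[7,2] (faults so far: 6)
  step 9: ref 5 -> FAULT, evict 7, frames=[5,2] (faults so far: 7)
  step 10: ref 7 -> FAULT, evict 2, frames=[5,7] (faults so far: 8)
  step 11: ref 6 -> FAULT, evict 5, frames=[6,7] (faults so far: 9)
  LRU total faults: 9
--- Optimal ---
  step 0: ref 5 -> FAULT, frames=[5,-] (faults so far: 1)
  step 1: ref 5 -> HIT, frames=[5,-] (faults so far: 1)
  step 2: ref 2 -> FAULT, frames=[5,2] (faults so far: 2)
  step 3: ref 2 -> HIT, frames=[5,2] (faults so far: 2)
  step 4: ref 1 -> FAULT, evict 5, frames=[1,2] (faults so far: 3)
  step 5: ref 1 -> HIT, frames=[1,2] (faults so far: 3)
  step 6: ref 6 -> FAULT, evict 1, frames=[6,2] (faults so far: 4)
  step 7: ref 7 -> FAULT, evict 6, frames=[7,2] (faults so far: 5)
  step 8: ref 2 -> HIT, frames=[7,2] (faults so far: 5)
  step 9: ref 5 -> FAULT, evict 2, frames=[7,5] (faults so far: 6)
  step 10: ref 7 -> HIT, frames=[7,5] (faults so far: 6)
  step 11: ref 6 -> FAULT, evict 5, frames=[7,6] (faults so far: 7)
  Optimal total faults: 7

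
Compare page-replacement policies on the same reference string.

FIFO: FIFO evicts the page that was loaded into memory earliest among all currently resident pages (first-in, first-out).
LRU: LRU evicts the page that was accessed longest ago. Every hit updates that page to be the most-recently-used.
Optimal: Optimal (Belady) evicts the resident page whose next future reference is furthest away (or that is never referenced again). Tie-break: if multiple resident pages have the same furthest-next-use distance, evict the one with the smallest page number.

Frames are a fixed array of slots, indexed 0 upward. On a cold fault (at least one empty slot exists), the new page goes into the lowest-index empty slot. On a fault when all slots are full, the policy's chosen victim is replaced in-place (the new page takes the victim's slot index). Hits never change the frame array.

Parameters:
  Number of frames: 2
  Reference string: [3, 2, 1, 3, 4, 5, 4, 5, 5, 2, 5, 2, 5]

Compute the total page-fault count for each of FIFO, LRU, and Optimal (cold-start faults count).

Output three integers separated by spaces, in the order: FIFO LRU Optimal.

Answer: 7 7 6

Derivation:
--- FIFO ---
  step 0: ref 3 -> FAULT, frames=[3,-] (faults so far: 1)
  step 1: ref 2 -> FAULT, frames=[3,2] (faults so far: 2)
  step 2: ref 1 -> FAULT, evict 3, frames=[1,2] (faults so far: 3)
  step 3: ref 3 -> FAULT, evict 2, frames=[1,3] (faults so far: 4)
  step 4: ref 4 -> FAULT, evict 1, frames=[4,3] (faults so far: 5)
  step 5: ref 5 -> FAULT, evict 3, frames=[4,5] (faults so far: 6)
  step 6: ref 4 -> HIT, frames=[4,5] (faults so far: 6)
  step 7: ref 5 -> HIT, frames=[4,5] (faults so far: 6)
  step 8: ref 5 -> HIT, frames=[4,5] (faults so far: 6)
  step 9: ref 2 -> FAULT, evict 4, frames=[2,5] (faults so far: 7)
  step 10: ref 5 -> HIT, frames=[2,5] (faults so far: 7)
  step 11: ref 2 -> HIT, frames=[2,5] (faults so far: 7)
  step 12: ref 5 -> HIT, frames=[2,5] (faults so far: 7)
  FIFO total faults: 7
--- LRU ---
  step 0: ref 3 -> FAULT, frames=[3,-] (faults so far: 1)
  step 1: ref 2 -> FAULT, frames=[3,2] (faults so far: 2)
  step 2: ref 1 -> FAULT, evict 3, frames=[1,2] (faults so far: 3)
  step 3: ref 3 -> FAULT, evict 2, frames=[1,3] (faults so far: 4)
  step 4: ref 4 -> FAULT, evict 1, frames=[4,3] (faults so far: 5)
  step 5: ref 5 -> FAULT, evict 3, frames=[4,5] (faults so far: 6)
  step 6: ref 4 -> HIT, frames=[4,5] (faults so far: 6)
  step 7: ref 5 -> HIT, frames=[4,5] (faults so far: 6)
  step 8: ref 5 -> HIT, frames=[4,5] (faults so far: 6)
  step 9: ref 2 -> FAULT, evict 4, frames=[2,5] (faults so far: 7)
  step 10: ref 5 -> HIT, frames=[2,5] (faults so far: 7)
  step 11: ref 2 -> HIT, frames=[2,5] (faults so far: 7)
  step 12: ref 5 -> HIT, frames=[2,5] (faults so far: 7)
  LRU total faults: 7
--- Optimal ---
  step 0: ref 3 -> FAULT, frames=[3,-] (faults so far: 1)
  step 1: ref 2 -> FAULT, frames=[3,2] (faults so far: 2)
  step 2: ref 1 -> FAULT, evict 2, frames=[3,1] (faults so far: 3)
  step 3: ref 3 -> HIT, frames=[3,1] (faults so far: 3)
  step 4: ref 4 -> FAULT, evict 1, frames=[3,4] (faults so far: 4)
  step 5: ref 5 -> FAULT, evict 3, frames=[5,4] (faults so far: 5)
  step 6: ref 4 -> HIT, frames=[5,4] (faults so far: 5)
  step 7: ref 5 -> HIT, frames=[5,4] (faults so far: 5)
  step 8: ref 5 -> HIT, frames=[5,4] (faults so far: 5)
  step 9: ref 2 -> FAULT, evict 4, frames=[5,2] (faults so far: 6)
  step 10: ref 5 -> HIT, frames=[5,2] (faults so far: 6)
  step 11: ref 2 -> HIT, frames=[5,2] (faults so far: 6)
  step 12: ref 5 -> HIT, frames=[5,2] (faults so far: 6)
  Optimal total faults: 6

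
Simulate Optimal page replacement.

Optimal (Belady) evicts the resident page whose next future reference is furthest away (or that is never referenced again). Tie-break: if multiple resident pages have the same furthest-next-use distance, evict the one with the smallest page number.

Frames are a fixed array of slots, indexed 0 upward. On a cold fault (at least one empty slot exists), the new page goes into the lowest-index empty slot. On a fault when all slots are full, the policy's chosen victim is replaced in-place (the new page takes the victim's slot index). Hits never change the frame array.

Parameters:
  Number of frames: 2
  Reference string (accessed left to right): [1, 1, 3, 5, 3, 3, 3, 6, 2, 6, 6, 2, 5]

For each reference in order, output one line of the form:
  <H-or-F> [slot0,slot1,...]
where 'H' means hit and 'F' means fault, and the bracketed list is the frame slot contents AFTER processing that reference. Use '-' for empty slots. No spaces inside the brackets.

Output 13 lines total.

F [1,-]
H [1,-]
F [1,3]
F [5,3]
H [5,3]
H [5,3]
H [5,3]
F [5,6]
F [2,6]
H [2,6]
H [2,6]
H [2,6]
F [5,6]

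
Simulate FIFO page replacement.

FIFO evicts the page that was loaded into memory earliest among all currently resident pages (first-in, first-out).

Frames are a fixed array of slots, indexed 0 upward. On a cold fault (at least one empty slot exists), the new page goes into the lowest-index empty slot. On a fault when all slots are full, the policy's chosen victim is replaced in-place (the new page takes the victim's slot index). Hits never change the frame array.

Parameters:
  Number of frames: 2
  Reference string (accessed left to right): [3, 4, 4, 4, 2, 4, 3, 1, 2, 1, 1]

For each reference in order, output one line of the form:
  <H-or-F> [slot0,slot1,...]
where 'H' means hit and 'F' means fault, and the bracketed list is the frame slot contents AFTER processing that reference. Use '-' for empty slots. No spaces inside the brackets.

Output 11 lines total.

F [3,-]
F [3,4]
H [3,4]
H [3,4]
F [2,4]
H [2,4]
F [2,3]
F [1,3]
F [1,2]
H [1,2]
H [1,2]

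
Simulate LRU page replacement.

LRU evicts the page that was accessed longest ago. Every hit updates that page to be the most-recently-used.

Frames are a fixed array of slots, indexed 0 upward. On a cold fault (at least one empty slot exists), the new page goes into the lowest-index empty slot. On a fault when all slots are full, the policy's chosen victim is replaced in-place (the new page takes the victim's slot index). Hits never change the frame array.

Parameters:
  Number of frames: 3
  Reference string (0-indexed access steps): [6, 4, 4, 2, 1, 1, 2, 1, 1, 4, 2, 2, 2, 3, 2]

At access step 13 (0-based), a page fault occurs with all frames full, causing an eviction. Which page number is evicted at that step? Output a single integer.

Answer: 1

Derivation:
Step 0: ref 6 -> FAULT, frames=[6,-,-]
Step 1: ref 4 -> FAULT, frames=[6,4,-]
Step 2: ref 4 -> HIT, frames=[6,4,-]
Step 3: ref 2 -> FAULT, frames=[6,4,2]
Step 4: ref 1 -> FAULT, evict 6, frames=[1,4,2]
Step 5: ref 1 -> HIT, frames=[1,4,2]
Step 6: ref 2 -> HIT, frames=[1,4,2]
Step 7: ref 1 -> HIT, frames=[1,4,2]
Step 8: ref 1 -> HIT, frames=[1,4,2]
Step 9: ref 4 -> HIT, frames=[1,4,2]
Step 10: ref 2 -> HIT, frames=[1,4,2]
Step 11: ref 2 -> HIT, frames=[1,4,2]
Step 12: ref 2 -> HIT, frames=[1,4,2]
Step 13: ref 3 -> FAULT, evict 1, frames=[3,4,2]
At step 13: evicted page 1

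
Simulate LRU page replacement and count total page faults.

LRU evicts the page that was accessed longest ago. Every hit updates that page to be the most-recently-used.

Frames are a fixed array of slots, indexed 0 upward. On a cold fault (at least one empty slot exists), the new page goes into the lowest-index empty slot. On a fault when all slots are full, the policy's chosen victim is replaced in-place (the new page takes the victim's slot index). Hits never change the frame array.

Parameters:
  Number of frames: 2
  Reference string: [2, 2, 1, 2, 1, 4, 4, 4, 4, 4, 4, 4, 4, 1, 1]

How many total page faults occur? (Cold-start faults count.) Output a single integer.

Step 0: ref 2 → FAULT, frames=[2,-]
Step 1: ref 2 → HIT, frames=[2,-]
Step 2: ref 1 → FAULT, frames=[2,1]
Step 3: ref 2 → HIT, frames=[2,1]
Step 4: ref 1 → HIT, frames=[2,1]
Step 5: ref 4 → FAULT (evict 2), frames=[4,1]
Step 6: ref 4 → HIT, frames=[4,1]
Step 7: ref 4 → HIT, frames=[4,1]
Step 8: ref 4 → HIT, frames=[4,1]
Step 9: ref 4 → HIT, frames=[4,1]
Step 10: ref 4 → HIT, frames=[4,1]
Step 11: ref 4 → HIT, frames=[4,1]
Step 12: ref 4 → HIT, frames=[4,1]
Step 13: ref 1 → HIT, frames=[4,1]
Step 14: ref 1 → HIT, frames=[4,1]
Total faults: 3

Answer: 3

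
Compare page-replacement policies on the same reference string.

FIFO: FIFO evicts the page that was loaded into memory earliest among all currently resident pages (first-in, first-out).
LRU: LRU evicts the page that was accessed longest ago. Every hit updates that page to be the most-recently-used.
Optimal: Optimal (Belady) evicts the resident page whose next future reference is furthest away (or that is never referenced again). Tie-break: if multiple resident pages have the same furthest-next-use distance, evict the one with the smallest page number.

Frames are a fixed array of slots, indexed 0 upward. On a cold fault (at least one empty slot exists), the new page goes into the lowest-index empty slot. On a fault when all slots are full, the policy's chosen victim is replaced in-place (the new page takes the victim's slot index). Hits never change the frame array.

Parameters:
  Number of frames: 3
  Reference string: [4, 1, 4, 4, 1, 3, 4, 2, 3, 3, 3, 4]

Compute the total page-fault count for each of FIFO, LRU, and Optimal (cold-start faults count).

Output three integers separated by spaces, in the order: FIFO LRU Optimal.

--- FIFO ---
  step 0: ref 4 -> FAULT, frames=[4,-,-] (faults so far: 1)
  step 1: ref 1 -> FAULT, frames=[4,1,-] (faults so far: 2)
  step 2: ref 4 -> HIT, frames=[4,1,-] (faults so far: 2)
  step 3: ref 4 -> HIT, frames=[4,1,-] (faults so far: 2)
  step 4: ref 1 -> HIT, frames=[4,1,-] (faults so far: 2)
  step 5: ref 3 -> FAULT, frames=[4,1,3] (faults so far: 3)
  step 6: ref 4 -> HIT, frames=[4,1,3] (faults so far: 3)
  step 7: ref 2 -> FAULT, evict 4, frames=[2,1,3] (faults so far: 4)
  step 8: ref 3 -> HIT, frames=[2,1,3] (faults so far: 4)
  step 9: ref 3 -> HIT, frames=[2,1,3] (faults so far: 4)
  step 10: ref 3 -> HIT, frames=[2,1,3] (faults so far: 4)
  step 11: ref 4 -> FAULT, evict 1, frames=[2,4,3] (faults so far: 5)
  FIFO total faults: 5
--- LRU ---
  step 0: ref 4 -> FAULT, frames=[4,-,-] (faults so far: 1)
  step 1: ref 1 -> FAULT, frames=[4,1,-] (faults so far: 2)
  step 2: ref 4 -> HIT, frames=[4,1,-] (faults so far: 2)
  step 3: ref 4 -> HIT, frames=[4,1,-] (faults so far: 2)
  step 4: ref 1 -> HIT, frames=[4,1,-] (faults so far: 2)
  step 5: ref 3 -> FAULT, frames=[4,1,3] (faults so far: 3)
  step 6: ref 4 -> HIT, frames=[4,1,3] (faults so far: 3)
  step 7: ref 2 -> FAULT, evict 1, frames=[4,2,3] (faults so far: 4)
  step 8: ref 3 -> HIT, frames=[4,2,3] (faults so far: 4)
  step 9: ref 3 -> HIT, frames=[4,2,3] (faults so far: 4)
  step 10: ref 3 -> HIT, frames=[4,2,3] (faults so far: 4)
  step 11: ref 4 -> HIT, frames=[4,2,3] (faults so far: 4)
  LRU total faults: 4
--- Optimal ---
  step 0: ref 4 -> FAULT, frames=[4,-,-] (faults so far: 1)
  step 1: ref 1 -> FAULT, frames=[4,1,-] (faults so far: 2)
  step 2: ref 4 -> HIT, frames=[4,1,-] (faults so far: 2)
  step 3: ref 4 -> HIT, frames=[4,1,-] (faults so far: 2)
  step 4: ref 1 -> HIT, frames=[4,1,-] (faults so far: 2)
  step 5: ref 3 -> FAULT, frames=[4,1,3] (faults so far: 3)
  step 6: ref 4 -> HIT, frames=[4,1,3] (faults so far: 3)
  step 7: ref 2 -> FAULT, evict 1, frames=[4,2,3] (faults so far: 4)
  step 8: ref 3 -> HIT, frames=[4,2,3] (faults so far: 4)
  step 9: ref 3 -> HIT, frames=[4,2,3] (faults so far: 4)
  step 10: ref 3 -> HIT, frames=[4,2,3] (faults so far: 4)
  step 11: ref 4 -> HIT, frames=[4,2,3] (faults so far: 4)
  Optimal total faults: 4

Answer: 5 4 4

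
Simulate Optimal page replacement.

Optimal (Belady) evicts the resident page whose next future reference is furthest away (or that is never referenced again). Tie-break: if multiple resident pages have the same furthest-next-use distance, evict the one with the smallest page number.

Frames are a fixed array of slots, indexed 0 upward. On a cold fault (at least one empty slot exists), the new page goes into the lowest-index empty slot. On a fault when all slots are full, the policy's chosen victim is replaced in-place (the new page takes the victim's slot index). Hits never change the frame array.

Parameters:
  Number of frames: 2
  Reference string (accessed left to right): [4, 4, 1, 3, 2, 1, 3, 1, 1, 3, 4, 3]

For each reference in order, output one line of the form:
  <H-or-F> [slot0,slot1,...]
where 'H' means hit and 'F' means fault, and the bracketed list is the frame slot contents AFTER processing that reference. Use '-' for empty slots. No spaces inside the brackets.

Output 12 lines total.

F [4,-]
H [4,-]
F [4,1]
F [3,1]
F [2,1]
H [2,1]
F [3,1]
H [3,1]
H [3,1]
H [3,1]
F [3,4]
H [3,4]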